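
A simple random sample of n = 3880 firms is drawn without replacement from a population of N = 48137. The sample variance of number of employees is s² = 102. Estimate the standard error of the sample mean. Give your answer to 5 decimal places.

Under SRS without replacement, Var(ȳ) = (1 − f)·s²/n with f = n/N = 3880/48137 = 0.08060328.
Var(ȳ) = (1 − 0.08060328)·102/3880 = 0.91939672·0.02628866 = 0.024169708.
SE(ȳ) = √(0.024169708) = 0.15547.

0.15547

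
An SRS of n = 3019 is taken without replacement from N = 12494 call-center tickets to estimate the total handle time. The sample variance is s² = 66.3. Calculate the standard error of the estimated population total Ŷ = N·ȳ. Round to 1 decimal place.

Var(Ŷ) = N²·Var(ȳ) = N²·(1 − n/N)·s²/n.
f = 3019/12494 = 0.24163599; Var(ȳ) = 0.75836401·66.3/3019 = 0.016654367.
Var(Ŷ) = 12494² · 0.016654367 = 2.5997473 × 10^6.
SE(Ŷ) = √(2.5997473 × 10^6) = 1612.4.

1612.4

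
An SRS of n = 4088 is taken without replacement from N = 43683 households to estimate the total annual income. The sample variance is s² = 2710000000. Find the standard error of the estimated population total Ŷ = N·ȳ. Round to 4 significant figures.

3.386 × 10^7

Var(Ŷ) = N²·Var(ȳ) = N²·(1 − n/N)·s²/n.
f = 4088/43683 = 0.09358332; Var(ȳ) = 0.90641668·2710000000/4088 = 600877.99.
Var(Ŷ) = 43683² · 600877.99 = 1.1465981 × 10^15.
SE(Ŷ) = √(1.1465981 × 10^15) = 3.386 × 10^7.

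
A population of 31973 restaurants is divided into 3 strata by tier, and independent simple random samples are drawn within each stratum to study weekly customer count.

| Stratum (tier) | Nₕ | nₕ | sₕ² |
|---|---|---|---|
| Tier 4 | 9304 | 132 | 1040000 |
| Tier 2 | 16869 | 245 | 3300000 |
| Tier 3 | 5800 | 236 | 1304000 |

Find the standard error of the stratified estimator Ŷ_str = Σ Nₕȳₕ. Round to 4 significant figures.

2.151 × 10^6

Var(Ŷ_str) = Σₕ Nₕ²(1 − fₕ)sₕ²/nₕ.
Tier 4: 9304²·(1 − 132/9304)·1040000/132 = 6.7234651 × 10^11.
Tier 2: 16869²·(1 − 245/16869)·3300000/245 = 3.7772239 × 10^12.
Tier 3: 5800²·(1 − 236/5800)·1304000/236 = 1.7831205 × 10^11.
Sum = 4.6278825 × 10^12.
SE = √(4.6278825 × 10^12) = 2.151 × 10^6.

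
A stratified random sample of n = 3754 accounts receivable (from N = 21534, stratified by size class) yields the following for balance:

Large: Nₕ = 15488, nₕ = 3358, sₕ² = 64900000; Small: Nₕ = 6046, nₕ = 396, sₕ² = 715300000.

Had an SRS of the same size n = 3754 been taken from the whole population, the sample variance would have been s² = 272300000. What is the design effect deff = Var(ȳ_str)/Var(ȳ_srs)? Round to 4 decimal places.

Var(ȳ_str) = Σ Wₕ²(1−fₕ)sₕ²/nₕ with Wₕ = Nₕ/21534:
  Large: (15488/21534)²·(1−3358/15488)·64900000/3358 = 7830.1617
  Small: (6046/21534)²·(1−396/6046)·715300000/396 = 133063.89
  → Var(ȳ_str) = 140894.05.
Var(ȳ_srs) = (1 − 3754/21534)·272300000/3754 = 59890.842.
deff = 140894.05 / 59890.842 = 2.3525.

2.3525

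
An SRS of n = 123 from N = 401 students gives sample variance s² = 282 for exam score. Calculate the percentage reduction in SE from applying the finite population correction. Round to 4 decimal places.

f = n/N = 123/401 = 0.30673317.
SE_no-fpc = √(s²/n) = 1.5141608; SE_fpc = √((1−f)s²/n) = 1.2607304.
Ratio = √(1−f) = 0.83262647. Reduction = 100·(1 − 0.83262647) = 16.7374%.

16.7374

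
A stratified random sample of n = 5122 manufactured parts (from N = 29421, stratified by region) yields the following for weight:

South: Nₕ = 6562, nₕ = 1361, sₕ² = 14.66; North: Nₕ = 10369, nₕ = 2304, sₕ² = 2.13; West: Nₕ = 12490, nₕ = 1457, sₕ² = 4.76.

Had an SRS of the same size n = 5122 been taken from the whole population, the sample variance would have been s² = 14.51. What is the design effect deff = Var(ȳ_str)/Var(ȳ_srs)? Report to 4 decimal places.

0.4420

Var(ȳ_str) = Σ Wₕ²(1−fₕ)sₕ²/nₕ with Wₕ = Nₕ/29421:
  South: (6562/29421)²·(1−1361/6562)·14.66/1361 = 4.2470176 × 10^-4
  North: (10369/29421)²·(1−2304/10369)·2.13/2304 = 8.9314817 × 10^-5
  West: (12490/29421)²·(1−1457/12490)·4.76/1457 = 5.2010209 × 10^-4
  → Var(ȳ_str) = 0.0010341187.
Var(ȳ_srs) = (1 − 5122/29421)·14.51/5122 = 0.0023396926.
deff = 0.0010341187 / 0.0023396926 = 0.4420.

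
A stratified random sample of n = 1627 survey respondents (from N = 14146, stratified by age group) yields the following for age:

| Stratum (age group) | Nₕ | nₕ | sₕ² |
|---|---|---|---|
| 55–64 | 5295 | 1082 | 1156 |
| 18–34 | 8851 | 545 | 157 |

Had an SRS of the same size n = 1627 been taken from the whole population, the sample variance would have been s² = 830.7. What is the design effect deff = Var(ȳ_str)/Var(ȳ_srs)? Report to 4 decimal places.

0.4978

Var(ȳ_str) = Σ Wₕ²(1−fₕ)sₕ²/nₕ with Wₕ = Nₕ/14146:
  55–64: (5295/14146)²·(1−1082/5295)·1156/1082 = 0.11910245
  18–34: (8851/14146)²·(1−545/8851)·157/545 = 0.10583276
  → Var(ȳ_str) = 0.22493521.
Var(ȳ_srs) = (1 − 1627/14146)·830.7/1627 = 0.45184829.
deff = 0.22493521 / 0.45184829 = 0.4978.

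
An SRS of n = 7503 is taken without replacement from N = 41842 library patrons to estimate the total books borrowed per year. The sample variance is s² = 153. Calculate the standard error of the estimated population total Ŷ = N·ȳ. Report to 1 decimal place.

Var(Ŷ) = N²·Var(ȳ) = N²·(1 − n/N)·s²/n.
f = 7503/41842 = 0.17931743; Var(ȳ) = 0.82068257·153/7503 = 0.01673523.
Var(Ŷ) = 41842² · 0.01673523 = 2.9299254 × 10^7.
SE(Ŷ) = √(2.9299254 × 10^7) = 5412.9.

5412.9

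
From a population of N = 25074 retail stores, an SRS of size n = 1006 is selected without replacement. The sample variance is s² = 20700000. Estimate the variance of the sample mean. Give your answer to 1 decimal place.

Under SRS without replacement, Var(ȳ) = (1 − f)·s²/n with f = n/N = 1006/25074 = 0.04012124.
Var(ȳ) = (1 − 0.04012124)·20700000/1006 = 0.95987876·20576.541 = 19750.984.

19751.0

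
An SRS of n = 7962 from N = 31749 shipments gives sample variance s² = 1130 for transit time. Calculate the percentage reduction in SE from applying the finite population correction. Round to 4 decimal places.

13.4425

f = n/N = 7962/31749 = 0.25077955.
SE_no-fpc = √(s²/n) = 0.3767282; SE_fpc = √((1−f)s²/n) = 0.3260866.
Ratio = √(1−f) = 0.86557521. Reduction = 100·(1 − 0.86557521) = 13.4425%.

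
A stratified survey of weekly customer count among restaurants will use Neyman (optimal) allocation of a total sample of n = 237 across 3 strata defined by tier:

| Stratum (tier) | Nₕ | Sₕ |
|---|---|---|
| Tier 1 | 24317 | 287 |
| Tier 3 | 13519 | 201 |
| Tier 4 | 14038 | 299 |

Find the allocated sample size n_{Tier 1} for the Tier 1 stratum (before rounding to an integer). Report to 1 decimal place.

Neyman allocation: nₕ = n·NₕSₕ / Σⱼ NⱼSⱼ.
Σ NⱼSⱼ = 24317·287 + 13519·201 + 14038·299 = 1.389366 × 10^7.
n_{Tier 1} = 237·24317·287 / (1.389366 × 10^7) = 119.0.

119.0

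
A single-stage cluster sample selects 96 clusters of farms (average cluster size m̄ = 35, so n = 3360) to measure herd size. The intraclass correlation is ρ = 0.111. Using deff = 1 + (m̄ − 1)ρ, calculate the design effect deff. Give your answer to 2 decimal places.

4.77

deff = 1 + (35 − 1)·0.111 = 1 + 3.774 = 4.774.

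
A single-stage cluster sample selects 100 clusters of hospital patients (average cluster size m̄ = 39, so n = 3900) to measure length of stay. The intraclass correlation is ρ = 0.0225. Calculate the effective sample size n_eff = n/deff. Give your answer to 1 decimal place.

2102.4

deff = 1 + (39 − 1)·0.0225 = 1 + 0.855 = 1.855.
n_eff = 3900 / 1.855 = 2102.4.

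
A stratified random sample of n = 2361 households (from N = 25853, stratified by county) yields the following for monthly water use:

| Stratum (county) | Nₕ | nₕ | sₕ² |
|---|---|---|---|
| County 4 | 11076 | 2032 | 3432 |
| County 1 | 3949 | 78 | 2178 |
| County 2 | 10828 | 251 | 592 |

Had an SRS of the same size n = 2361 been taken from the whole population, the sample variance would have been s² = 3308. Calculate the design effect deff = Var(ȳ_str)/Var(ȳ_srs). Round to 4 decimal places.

1.0179

Var(ȳ_str) = Σ Wₕ²(1−fₕ)sₕ²/nₕ with Wₕ = Nₕ/25853:
  County 4: (11076/25853)²·(1−2032/11076)·3432/2032 = 0.25313091
  County 1: (3949/25853)²·(1−78/3949)·2178/78 = 0.63863348
  County 2: (10828/25853)²·(1−251/10828)·592/251 = 0.40414466
  → Var(ȳ_str) = 1.2959091.
Var(ȳ_srs) = (1 − 2361/25853)·3308/2361 = 1.273147.
deff = 1.2959091 / 1.273147 = 1.0179.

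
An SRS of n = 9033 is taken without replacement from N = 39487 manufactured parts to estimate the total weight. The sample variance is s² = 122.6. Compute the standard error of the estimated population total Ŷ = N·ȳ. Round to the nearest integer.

4040

Var(Ŷ) = N²·Var(ȳ) = N²·(1 − n/N)·s²/n.
f = 9033/39487 = 0.22875883; Var(ȳ) = 0.77124117·122.6/9033 = 0.010467637.
Var(Ŷ) = 39487² · 0.010467637 = 1.6321382 × 10^7.
SE(Ŷ) = √(1.6321382 × 10^7) = 4040.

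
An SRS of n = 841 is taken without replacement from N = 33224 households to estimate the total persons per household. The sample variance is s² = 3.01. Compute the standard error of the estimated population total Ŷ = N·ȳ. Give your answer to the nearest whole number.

Var(Ŷ) = N²·Var(ȳ) = N²·(1 − n/N)·s²/n.
f = 841/33224 = 0.02531303; Var(ȳ) = 0.97468697·3.01/841 = 0.0034884754.
Var(Ŷ) = 33224² · 0.0034884754 = 3.8506984 × 10^6.
SE(Ŷ) = √(3.8506984 × 10^6) = 1962.

1962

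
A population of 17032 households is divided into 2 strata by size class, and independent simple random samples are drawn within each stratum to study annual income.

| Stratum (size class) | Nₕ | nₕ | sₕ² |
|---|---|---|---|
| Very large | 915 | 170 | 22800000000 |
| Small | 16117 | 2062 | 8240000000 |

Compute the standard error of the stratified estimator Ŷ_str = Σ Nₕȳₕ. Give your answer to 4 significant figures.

Var(Ŷ_str) = Σₕ Nₕ²(1 − fₕ)sₕ²/nₕ.
Very large: 915²·(1 − 170/915)·22800000000/170 = 9.1424647 × 10^13.
Small: 16117²·(1 − 2062/16117)·8240000000/2062 = 9.0521889 × 10^14.
Sum = 9.9664354 × 10^14.
SE = √(9.9664354 × 10^14) = 3.157 × 10^7.

3.157 × 10^7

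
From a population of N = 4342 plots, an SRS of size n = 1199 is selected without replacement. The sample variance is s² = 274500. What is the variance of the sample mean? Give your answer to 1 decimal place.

165.7

Under SRS without replacement, Var(ȳ) = (1 − f)·s²/n with f = n/N = 1199/4342 = 0.27614003.
Var(ȳ) = (1 − 0.27614003)·274500/1199 = 0.72385997·228.94078 = 165.72107.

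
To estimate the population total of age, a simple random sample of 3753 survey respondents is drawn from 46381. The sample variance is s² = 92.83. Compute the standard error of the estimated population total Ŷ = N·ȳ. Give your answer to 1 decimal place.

Var(Ŷ) = N²·Var(ȳ) = N²·(1 − n/N)·s²/n.
f = 3753/46381 = 0.08091675; Var(ȳ) = 0.91908325·92.83/3753 = 0.022733413.
Var(Ŷ) = 46381² · 0.022733413 = 4.8904054 × 10^7.
SE(Ŷ) = √(4.8904054 × 10^7) = 6993.1.

6993.1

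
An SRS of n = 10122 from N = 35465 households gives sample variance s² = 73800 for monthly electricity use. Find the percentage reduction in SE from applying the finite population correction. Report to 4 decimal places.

f = n/N = 10122/35465 = 0.28540815.
SE_no-fpc = √(s²/n) = 2.7001943; SE_fpc = √((1−f)s²/n) = 2.2825697.
Ratio = √(1−f) = 0.84533535. Reduction = 100·(1 − 0.84533535) = 15.4665%.

15.4665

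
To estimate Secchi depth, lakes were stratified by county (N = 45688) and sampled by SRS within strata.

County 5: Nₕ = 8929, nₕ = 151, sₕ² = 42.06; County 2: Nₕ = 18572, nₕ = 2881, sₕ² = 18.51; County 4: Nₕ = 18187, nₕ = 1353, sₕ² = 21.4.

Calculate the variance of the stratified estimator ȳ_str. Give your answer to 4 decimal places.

0.0137

Var(ȳ_str) = Σₕ Wₕ²(1 − fₕ)sₕ²/nₕ with Wₕ = Nₕ/N, N = 45688.
County 5: Wₕ = 0.19543425; term = 0.19543425²·(1 − 0.01691119)·42.06/151 = 0.01045891.
County 2: Wₕ = 0.40649624; term = 0.40649624²·(1 − 0.15512600)·18.51/2881 = 8.9694985 × 10^-4.
County 4: Wₕ = 0.39806951; term = 0.39806951²·(1 − 0.07439380)·21.4/1353 = 0.0023198509.
Sum = 0.013675711.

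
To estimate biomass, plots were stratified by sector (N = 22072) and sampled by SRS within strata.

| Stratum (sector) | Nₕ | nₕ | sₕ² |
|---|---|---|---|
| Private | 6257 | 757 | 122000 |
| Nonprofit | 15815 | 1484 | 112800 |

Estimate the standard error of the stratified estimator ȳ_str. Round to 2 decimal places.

6.84

Var(ȳ_str) = Σₕ Wₕ²(1 − fₕ)sₕ²/nₕ with Wₕ = Nₕ/N, N = 22072.
Private: Wₕ = 0.28348133; term = 0.28348133²·(1 − 0.12098450)·122000/757 = 11.384381.
Nonprofit: Wₕ = 0.71651867; term = 0.71651867²·(1 − 0.09383497)·112800/1484 = 35.362057.
Sum = 46.746438.
SE = √(46.746438) = 6.84.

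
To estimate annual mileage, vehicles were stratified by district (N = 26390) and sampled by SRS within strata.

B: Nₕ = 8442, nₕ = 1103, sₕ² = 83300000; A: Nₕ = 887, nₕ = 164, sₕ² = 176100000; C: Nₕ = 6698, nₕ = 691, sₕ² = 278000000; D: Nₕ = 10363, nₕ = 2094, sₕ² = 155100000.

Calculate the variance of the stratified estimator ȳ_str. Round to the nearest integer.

Var(ȳ_str) = Σₕ Wₕ²(1 − fₕ)sₕ²/nₕ with Wₕ = Nₕ/N, N = 26390.
B: Wₕ = 0.31989390; term = 0.31989390²·(1 − 0.13065624)·83300000/1103 = 6718.5096.
A: Wₕ = 0.03361122; term = 0.03361122²·(1 − 0.18489290)·176100000/164 = 988.77766.
C: Wₕ = 0.25380826; term = 0.25380826²·(1 − 0.10316512)·278000000/691 = 23242.923.
D: Wₕ = 0.39268662; term = 0.39268662²·(1 − 0.20206504)·155100000/2094 = 9113.7021.
Sum = 40063.912.

40064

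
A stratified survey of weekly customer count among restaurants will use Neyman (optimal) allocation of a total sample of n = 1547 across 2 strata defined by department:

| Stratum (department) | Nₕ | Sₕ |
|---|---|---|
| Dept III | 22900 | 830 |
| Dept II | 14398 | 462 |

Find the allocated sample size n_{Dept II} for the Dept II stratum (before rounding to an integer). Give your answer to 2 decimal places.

Neyman allocation: nₕ = n·NₕSₕ / Σⱼ NⱼSⱼ.
Σ NⱼSⱼ = 22900·830 + 14398·462 = 2.5658876 × 10^7.
n_{Dept II} = 1547·14398·462 / (2.5658876 × 10^7) = 401.05.

401.05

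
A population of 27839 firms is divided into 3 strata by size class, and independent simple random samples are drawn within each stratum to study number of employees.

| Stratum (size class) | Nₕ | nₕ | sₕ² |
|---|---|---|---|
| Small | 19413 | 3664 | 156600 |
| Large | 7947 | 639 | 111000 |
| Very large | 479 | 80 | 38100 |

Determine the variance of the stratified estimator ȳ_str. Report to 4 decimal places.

Var(ȳ_str) = Σₕ Wₕ²(1 − fₕ)sₕ²/nₕ with Wₕ = Nₕ/N, N = 27839.
Small: Wₕ = 0.69733108; term = 0.69733108²·(1 − 0.18873950)·156600/3664 = 16.860664.
Large: Wₕ = 0.28546284; term = 0.28546284²·(1 − 0.08040770)·111000/639 = 13.017171.
Very large: Wₕ = 0.01720608; term = 0.01720608²·(1 − 0.16701461)·38100/80 = 0.11744543.
Sum = 29.99528.

29.9953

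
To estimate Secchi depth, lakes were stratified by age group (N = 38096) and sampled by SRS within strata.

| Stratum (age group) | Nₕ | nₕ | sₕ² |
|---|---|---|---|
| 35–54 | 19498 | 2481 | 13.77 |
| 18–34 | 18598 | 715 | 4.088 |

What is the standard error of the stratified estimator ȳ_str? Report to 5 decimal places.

0.05079

Var(ȳ_str) = Σₕ Wₕ²(1 − fₕ)sₕ²/nₕ with Wₕ = Nₕ/N, N = 38096.
35–54: Wₕ = 0.51181226; term = 0.51181226²·(1 − 0.12724382)·13.77/2481 = 0.0012688827.
18–34: Wₕ = 0.48818774; term = 0.48818774²·(1 − 0.03844499)·4.088/715 = 0.0013102456.
Sum = 0.0025791283.
SE = √(0.0025791283) = 0.05079.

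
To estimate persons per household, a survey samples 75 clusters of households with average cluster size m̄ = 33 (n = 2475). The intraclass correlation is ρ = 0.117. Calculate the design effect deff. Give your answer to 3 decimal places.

deff = 1 + (33 − 1)·0.117 = 1 + 3.744 = 4.744.

4.744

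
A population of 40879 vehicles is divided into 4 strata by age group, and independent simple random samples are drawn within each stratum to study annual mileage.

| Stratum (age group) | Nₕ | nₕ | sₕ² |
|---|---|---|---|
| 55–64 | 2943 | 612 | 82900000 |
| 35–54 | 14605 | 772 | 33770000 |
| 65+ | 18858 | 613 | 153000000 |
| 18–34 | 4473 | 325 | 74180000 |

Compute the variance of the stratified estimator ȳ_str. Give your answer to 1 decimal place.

Var(ȳ_str) = Σₕ Wₕ²(1 − fₕ)sₕ²/nₕ with Wₕ = Nₕ/N, N = 40879.
55–64: Wₕ = 0.07199295; term = 0.07199295²·(1 − 0.20795107)·82900000/612 = 556.07724.
35–54: Wₕ = 0.35727391; term = 0.35727391²·(1 − 0.05285861)·33770000/772 = 5288.4837.
65+: Wₕ = 0.46131265; term = 0.46131265²·(1 − 0.03250610)·153000000/613 = 51388.972.
18–34: Wₕ = 0.10942048; term = 0.10942048²·(1 − 0.07265817)·74180000/325 = 2534.1983.
Sum = 59767.731.

59767.7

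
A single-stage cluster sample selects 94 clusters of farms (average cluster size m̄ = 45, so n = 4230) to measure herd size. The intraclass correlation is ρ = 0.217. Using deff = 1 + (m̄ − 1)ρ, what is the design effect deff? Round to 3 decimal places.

10.548

deff = 1 + (45 − 1)·0.217 = 1 + 9.548 = 10.548.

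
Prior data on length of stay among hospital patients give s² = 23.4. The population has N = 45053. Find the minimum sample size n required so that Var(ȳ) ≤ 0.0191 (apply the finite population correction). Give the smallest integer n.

Without fpc, n₀ = s²/D = 23.4/0.0191 = 1225.1309.
With fpc, (1 − n/N)·s²/n ≤ D requires n ≥ n₀/(1 + n₀/N) = 1225.1309/(1 + 1225.1309/45053) = 1192.6977.
Rounding up, n = 1193.

1193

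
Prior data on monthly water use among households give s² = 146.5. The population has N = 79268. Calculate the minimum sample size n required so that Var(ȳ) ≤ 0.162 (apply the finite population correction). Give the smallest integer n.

895

Without fpc, n₀ = s²/D = 146.5/0.162 = 904.3210.
With fpc, (1 − n/N)·s²/n ≤ D requires n ≥ n₀/(1 + n₀/N) = 904.3210/(1 + 904.3210/79268) = 894.1205.
Rounding up, n = 895.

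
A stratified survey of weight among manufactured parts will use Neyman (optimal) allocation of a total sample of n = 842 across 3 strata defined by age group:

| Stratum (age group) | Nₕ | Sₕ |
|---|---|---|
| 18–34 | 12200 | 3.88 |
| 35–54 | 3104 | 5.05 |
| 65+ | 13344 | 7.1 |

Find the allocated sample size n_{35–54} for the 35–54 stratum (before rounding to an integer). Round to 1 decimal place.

83.7

Neyman allocation: nₕ = n·NₕSₕ / Σⱼ NⱼSⱼ.
Σ NⱼSⱼ = 12200·3.88 + 3104·5.05 + 13344·7.1 = 157753.6.
n_{35–54} = 842·3104·5.05 / 157753.6 = 83.7.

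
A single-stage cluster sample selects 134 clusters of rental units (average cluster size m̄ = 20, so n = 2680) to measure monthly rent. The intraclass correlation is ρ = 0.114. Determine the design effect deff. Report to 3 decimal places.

3.166

deff = 1 + (20 − 1)·0.114 = 1 + 2.166 = 3.166.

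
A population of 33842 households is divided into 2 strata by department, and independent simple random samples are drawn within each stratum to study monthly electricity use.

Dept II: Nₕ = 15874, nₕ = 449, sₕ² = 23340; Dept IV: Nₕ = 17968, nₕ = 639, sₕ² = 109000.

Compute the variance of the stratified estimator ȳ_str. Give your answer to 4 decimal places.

57.4889

Var(ȳ_str) = Σₕ Wₕ²(1 − fₕ)sₕ²/nₕ with Wₕ = Nₕ/N, N = 33842.
Dept II: Wₕ = 0.46906211; term = 0.46906211²·(1 − 0.02828525)·23340/449 = 11.113581.
Dept IV: Wₕ = 0.53093789; term = 0.53093789²·(1 − 0.03556322)·109000/639 = 46.375311.
Sum = 57.488892.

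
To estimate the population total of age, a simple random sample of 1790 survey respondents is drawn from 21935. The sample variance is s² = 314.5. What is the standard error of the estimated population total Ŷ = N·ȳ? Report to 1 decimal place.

8811.2

Var(Ŷ) = N²·Var(ȳ) = N²·(1 − n/N)·s²/n.
f = 1790/21935 = 0.08160474; Var(ȳ) = 0.91839526·314.5/1790 = 0.16136051.
Var(Ŷ) = 21935² · 0.16136051 = 7.7637678 × 10^7.
SE(Ŷ) = √(7.7637678 × 10^7) = 8811.2.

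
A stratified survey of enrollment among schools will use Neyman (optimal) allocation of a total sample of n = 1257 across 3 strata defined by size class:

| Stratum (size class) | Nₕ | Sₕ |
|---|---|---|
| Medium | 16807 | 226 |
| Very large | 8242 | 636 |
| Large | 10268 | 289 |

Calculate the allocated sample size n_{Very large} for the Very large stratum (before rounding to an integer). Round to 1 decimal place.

548.7

Neyman allocation: nₕ = n·NₕSₕ / Σⱼ NⱼSⱼ.
Σ NⱼSⱼ = 16807·226 + 8242·636 + 10268·289 = 1.2007746 × 10^7.
n_{Very large} = 1257·8242·636 / (1.2007746 × 10^7) = 548.7.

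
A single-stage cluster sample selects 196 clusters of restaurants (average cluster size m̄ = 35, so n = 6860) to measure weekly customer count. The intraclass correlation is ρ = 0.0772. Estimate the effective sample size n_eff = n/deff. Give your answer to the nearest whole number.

deff = 1 + (35 − 1)·0.0772 = 1 + 2.6248 = 3.6248.
n_eff = 6860 / 3.6248 = 1893.

1893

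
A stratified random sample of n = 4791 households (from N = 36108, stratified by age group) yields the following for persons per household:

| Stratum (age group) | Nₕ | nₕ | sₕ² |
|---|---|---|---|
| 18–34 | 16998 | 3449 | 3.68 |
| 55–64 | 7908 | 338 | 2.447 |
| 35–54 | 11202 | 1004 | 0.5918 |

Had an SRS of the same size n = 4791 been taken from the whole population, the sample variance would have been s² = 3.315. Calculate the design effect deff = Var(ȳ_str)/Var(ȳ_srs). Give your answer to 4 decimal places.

0.9540

Var(ȳ_str) = Σ Wₕ²(1−fₕ)sₕ²/nₕ with Wₕ = Nₕ/36108:
  18–34: (16998/36108)²·(1−3449/16998)·3.68/3449 = 1.884746 × 10^-4
  55–64: (7908/36108)²·(1−338/7908)·2.447/338 = 3.3240913 × 10^-4
  35–54: (11202/36108)²·(1−1004/11202)·0.5918/1004 = 5.1646983 × 10^-5
  → Var(ȳ_str) = 5.7253071 × 10^-4.
Var(ȳ_srs) = (1 − 4791/36108)·3.315/4791 = 6.0011444 × 10^-4.
deff = (5.7253071 × 10^-4) / (6.0011444 × 10^-4) = 0.9540.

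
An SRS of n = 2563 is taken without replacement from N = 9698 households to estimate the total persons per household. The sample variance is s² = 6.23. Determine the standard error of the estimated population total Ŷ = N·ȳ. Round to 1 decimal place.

Var(Ŷ) = N²·Var(ȳ) = N²·(1 − n/N)·s²/n.
f = 2563/9698 = 0.26428130; Var(ȳ) = 0.73571870·6.23/2563 = 0.0017883447.
Var(Ŷ) = 9698² · 0.0017883447 = 168195.97.
SE(Ŷ) = √(168195.97) = 410.1.

410.1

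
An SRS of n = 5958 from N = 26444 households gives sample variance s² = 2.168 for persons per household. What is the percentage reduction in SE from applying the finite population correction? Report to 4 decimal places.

11.9833

f = n/N = 5958/26444 = 0.22530631.
SE_no-fpc = √(s²/n) = 0.019075652; SE_fpc = √((1−f)s²/n) = 0.016789757.
Ratio = √(1−f) = 0.88016685. Reduction = 100·(1 − 0.88016685) = 11.9833%.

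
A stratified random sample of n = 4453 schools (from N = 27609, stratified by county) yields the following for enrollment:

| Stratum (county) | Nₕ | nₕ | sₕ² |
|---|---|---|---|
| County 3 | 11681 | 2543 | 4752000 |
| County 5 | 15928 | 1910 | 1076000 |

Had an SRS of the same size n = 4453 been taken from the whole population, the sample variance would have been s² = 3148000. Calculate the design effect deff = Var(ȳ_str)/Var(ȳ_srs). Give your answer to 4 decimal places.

Var(ȳ_str) = Σ Wₕ²(1−fₕ)sₕ²/nₕ with Wₕ = Nₕ/27609:
  County 3: (11681/27609)²·(1−2543/11681)·4752000/2543 = 261.67359
  County 5: (15928/27609)²·(1−1910/15928)·1076000/1910 = 165.01554
  → Var(ȳ_str) = 426.68913.
Var(ȳ_srs) = (1 − 4453/27609)·3148000/4453 = 592.91835.
deff = 426.68913 / 592.91835 = 0.7196.

0.7196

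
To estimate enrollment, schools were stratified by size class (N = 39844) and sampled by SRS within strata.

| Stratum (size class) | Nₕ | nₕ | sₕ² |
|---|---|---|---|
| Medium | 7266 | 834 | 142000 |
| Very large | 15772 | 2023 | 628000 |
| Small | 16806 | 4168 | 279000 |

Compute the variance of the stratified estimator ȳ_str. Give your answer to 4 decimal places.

Var(ȳ_str) = Σₕ Wₕ²(1 − fₕ)sₕ²/nₕ with Wₕ = Nₕ/N, N = 39844.
Medium: Wₕ = 0.18236121; term = 0.18236121²·(1 − 0.11478117)·142000/834 = 5.0123093.
Very large: Wₕ = 0.39584379; term = 0.39584379²·(1 − 0.12826528)·628000/2023 = 42.402921.
Small: Wₕ = 0.42179500; term = 0.42179500²·(1 − 0.24800666)·279000/4168 = 8.9555722.
Sum = 56.370803.

56.3708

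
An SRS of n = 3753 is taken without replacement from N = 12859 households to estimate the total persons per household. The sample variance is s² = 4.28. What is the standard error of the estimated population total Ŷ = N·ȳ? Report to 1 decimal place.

365.4

Var(Ŷ) = N²·Var(ȳ) = N²·(1 − n/N)·s²/n.
f = 3753/12859 = 0.29185784; Var(ȳ) = 0.70814216·4.28/3753 = 8.0758018 × 10^-4.
Var(Ŷ) = 12859² · (8.0758018 × 10^-4) = 133536.52.
SE(Ŷ) = √(133536.52) = 365.4.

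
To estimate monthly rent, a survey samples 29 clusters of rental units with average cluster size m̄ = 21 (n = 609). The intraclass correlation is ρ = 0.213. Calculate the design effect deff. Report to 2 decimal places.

deff = 1 + (21 − 1)·0.213 = 1 + 4.26 = 5.26.

5.26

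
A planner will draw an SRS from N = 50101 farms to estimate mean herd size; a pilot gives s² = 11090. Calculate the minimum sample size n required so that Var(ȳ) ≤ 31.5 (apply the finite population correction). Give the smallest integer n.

350

Without fpc, n₀ = s²/D = 11090/31.5 = 352.0635.
With fpc, (1 − n/N)·s²/n ≤ D requires n ≥ n₀/(1 + n₀/N) = 352.0635/(1 + 352.0635/50101) = 349.6068.
Rounding up, n = 350.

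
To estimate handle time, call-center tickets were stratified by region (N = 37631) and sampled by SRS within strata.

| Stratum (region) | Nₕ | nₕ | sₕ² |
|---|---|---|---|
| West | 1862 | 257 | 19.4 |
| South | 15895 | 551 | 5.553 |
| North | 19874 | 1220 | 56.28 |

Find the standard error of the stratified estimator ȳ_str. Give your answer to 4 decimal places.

0.1182

Var(ȳ_str) = Σₕ Wₕ²(1 − fₕ)sₕ²/nₕ with Wₕ = Nₕ/N, N = 37631.
West: Wₕ = 0.04948048; term = 0.04948048²·(1 − 0.13802363)·19.4/257 = 1.5930588 × 10^-4.
South: Wₕ = 0.42239111; term = 0.42239111²·(1 − 0.03466499)·5.553/551 = 0.001735736.
North: Wₕ = 0.52812840; term = 0.52812840²·(1 − 0.06138674)·56.28/1220 = 0.012077026.
Sum = 0.013972068.
SE = √(0.013972068) = 0.1182.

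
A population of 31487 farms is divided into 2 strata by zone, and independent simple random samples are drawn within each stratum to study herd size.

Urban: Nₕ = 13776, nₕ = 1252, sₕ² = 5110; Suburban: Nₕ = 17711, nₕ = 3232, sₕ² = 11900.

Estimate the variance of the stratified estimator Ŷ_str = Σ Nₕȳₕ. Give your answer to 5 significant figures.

Var(Ŷ_str) = Σₕ Nₕ²(1 − fₕ)sₕ²/nₕ.
Urban: 13776²·(1 − 1252/13776)·5110/1252 = 7.0417851 × 10^8.
Suburban: 17711²·(1 − 3232/17711)·11900/3232 = 9.4418536 × 10^8.
Sum = 1.6483639 × 10^9.

1.6484 × 10^9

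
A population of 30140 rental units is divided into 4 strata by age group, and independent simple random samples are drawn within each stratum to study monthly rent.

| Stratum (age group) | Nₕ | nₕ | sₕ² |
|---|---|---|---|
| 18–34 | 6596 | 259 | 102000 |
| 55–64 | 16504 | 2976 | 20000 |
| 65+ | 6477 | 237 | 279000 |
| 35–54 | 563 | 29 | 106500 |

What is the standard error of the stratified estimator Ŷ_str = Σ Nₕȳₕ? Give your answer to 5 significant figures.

258160

Var(Ŷ_str) = Σₕ Nₕ²(1 − fₕ)sₕ²/nₕ.
18–34: 6596²·(1 − 259/6596)·102000/259 = 1.6461324 × 10^10.
55–64: 16504²·(1 − 2976/16504)·20000/2976 = 1.5004443 × 10^9.
65+: 6477²·(1 − 237/6477)·279000/237 = 4.7578894 × 10^10.
35–54: 563²·(1 − 29/563)·106500/29 = 1.1040818 × 10^9.
Sum = 6.6644744 × 10^10.
SE = √(6.6644744 × 10^10) = 258160.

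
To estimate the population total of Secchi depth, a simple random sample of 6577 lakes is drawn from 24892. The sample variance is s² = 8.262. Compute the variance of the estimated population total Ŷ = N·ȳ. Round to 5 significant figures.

Var(Ŷ) = N²·Var(ȳ) = N²·(1 − n/N)·s²/n.
f = 6577/24892 = 0.26422144; Var(ȳ) = 0.73577856·8.262/6577 = 9.2428197 × 10^-4.
Var(Ŷ) = 24892² · (9.2428197 × 10^-4) = 572695.89.

572700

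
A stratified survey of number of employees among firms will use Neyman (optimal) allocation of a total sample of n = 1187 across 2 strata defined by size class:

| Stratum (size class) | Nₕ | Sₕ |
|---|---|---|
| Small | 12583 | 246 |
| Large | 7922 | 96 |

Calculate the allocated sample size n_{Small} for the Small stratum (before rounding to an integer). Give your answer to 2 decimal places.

Neyman allocation: nₕ = n·NₕSₕ / Σⱼ NⱼSⱼ.
Σ NⱼSⱼ = 12583·246 + 7922·96 = 3.85593 × 10^6.
n_{Small} = 1187·12583·246 / (3.85593 × 10^6) = 952.89.

952.89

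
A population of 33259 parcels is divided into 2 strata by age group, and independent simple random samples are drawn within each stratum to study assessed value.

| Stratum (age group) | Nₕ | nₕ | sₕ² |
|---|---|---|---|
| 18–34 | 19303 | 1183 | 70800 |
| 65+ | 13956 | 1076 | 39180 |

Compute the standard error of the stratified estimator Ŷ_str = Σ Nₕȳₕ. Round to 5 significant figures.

165770

Var(Ŷ_str) = Σₕ Nₕ²(1 − fₕ)sₕ²/nₕ.
18–34: 19303²·(1 − 1183/19303)·70800/1183 = 2.0933002 × 10^10.
65+: 13956²·(1 − 1076/13956)·39180/1076 = 6.5452914 × 10^9.
Sum = 2.7478293 × 10^10.
SE = √(2.7478293 × 10^10) = 165770.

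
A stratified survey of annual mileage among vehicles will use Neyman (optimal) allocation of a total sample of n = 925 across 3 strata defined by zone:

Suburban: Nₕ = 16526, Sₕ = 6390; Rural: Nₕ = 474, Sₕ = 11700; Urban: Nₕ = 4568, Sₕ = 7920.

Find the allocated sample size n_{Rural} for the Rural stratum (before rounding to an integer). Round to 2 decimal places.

Neyman allocation: nₕ = n·NₕSₕ / Σⱼ NⱼSⱼ.
Σ NⱼSⱼ = 16526·6390 + 474·11700 + 4568·7920 = 1.473255 × 10^8.
n_{Rural} = 925·474·11700 / (1.473255 × 10^8) = 34.82.

34.82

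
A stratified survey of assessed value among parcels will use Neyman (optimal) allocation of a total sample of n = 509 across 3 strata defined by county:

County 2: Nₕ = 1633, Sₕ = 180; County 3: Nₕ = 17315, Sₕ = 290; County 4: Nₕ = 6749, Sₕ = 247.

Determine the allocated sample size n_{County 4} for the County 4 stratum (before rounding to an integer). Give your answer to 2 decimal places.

121.52

Neyman allocation: nₕ = n·NₕSₕ / Σⱼ NⱼSⱼ.
Σ NⱼSⱼ = 1633·180 + 17315·290 + 6749·247 = 6.982293 × 10^6.
n_{County 4} = 509·6749·247 / (6.982293 × 10^6) = 121.52.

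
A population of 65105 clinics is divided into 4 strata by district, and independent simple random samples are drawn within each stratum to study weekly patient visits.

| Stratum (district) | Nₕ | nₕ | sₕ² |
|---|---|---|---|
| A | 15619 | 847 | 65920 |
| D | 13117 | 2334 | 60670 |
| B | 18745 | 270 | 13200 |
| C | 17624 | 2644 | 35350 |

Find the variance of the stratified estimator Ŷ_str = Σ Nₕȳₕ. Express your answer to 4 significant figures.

4.209 × 10^10

Var(Ŷ_str) = Σₕ Nₕ²(1 − fₕ)sₕ²/nₕ.
A: 15619²·(1 − 847/15619)·65920/847 = 1.7956691 × 10^10.
D: 13117²·(1 − 2334/13117)·60670/2334 = 3.6766075 × 10^9.
B: 18745²·(1 − 270/18745)·13200/270 = 1.6930901 × 10^10.
C: 17624²·(1 − 2644/17624)·35350/2644 = 3.5297526 × 10^9.
Sum = 4.2093952 × 10^10.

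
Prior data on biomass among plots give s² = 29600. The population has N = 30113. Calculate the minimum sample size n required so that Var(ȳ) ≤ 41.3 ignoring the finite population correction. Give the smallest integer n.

717

Without fpc, n₀ = s²/D = 29600/41.3 = 716.7070.
Rounding up, n = 717.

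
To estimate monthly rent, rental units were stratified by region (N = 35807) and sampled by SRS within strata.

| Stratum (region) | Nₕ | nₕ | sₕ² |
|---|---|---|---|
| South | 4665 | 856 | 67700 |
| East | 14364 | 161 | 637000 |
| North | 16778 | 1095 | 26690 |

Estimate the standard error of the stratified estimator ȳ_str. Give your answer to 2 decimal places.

Var(ȳ_str) = Σₕ Wₕ²(1 − fₕ)sₕ²/nₕ with Wₕ = Nₕ/N, N = 35807.
South: Wₕ = 0.13028179; term = 0.13028179²·(1 − 0.18349411)·67700/856 = 1.0960785.
East: Wₕ = 0.40115061; term = 0.40115061²·(1 − 0.01120858)·637000/161 = 629.55426.
North: Wₕ = 0.46856760; term = 0.46856760²·(1 − 0.06526404)·26690/1095 = 5.002279.
Sum = 635.65262.
SE = √(635.65262) = 25.21.

25.21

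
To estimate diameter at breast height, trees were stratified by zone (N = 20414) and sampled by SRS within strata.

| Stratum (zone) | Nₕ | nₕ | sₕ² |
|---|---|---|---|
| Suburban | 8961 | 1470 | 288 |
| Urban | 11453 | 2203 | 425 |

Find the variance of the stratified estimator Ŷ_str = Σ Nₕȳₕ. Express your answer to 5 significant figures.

3.3589 × 10^7

Var(Ŷ_str) = Σₕ Nₕ²(1 − fₕ)sₕ²/nₕ.
Suburban: 8961²·(1 − 1470/8961)·288/1470 = 1.3151383 × 10^7.
Urban: 11453²·(1 − 2203/11453)·425/2203 = 2.043786 × 10^7.
Sum = 3.3589243 × 10^7.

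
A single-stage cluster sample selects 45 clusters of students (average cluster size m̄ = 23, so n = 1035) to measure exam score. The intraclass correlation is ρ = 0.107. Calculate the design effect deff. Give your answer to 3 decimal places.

3.354

deff = 1 + (23 − 1)·0.107 = 1 + 2.354 = 3.354.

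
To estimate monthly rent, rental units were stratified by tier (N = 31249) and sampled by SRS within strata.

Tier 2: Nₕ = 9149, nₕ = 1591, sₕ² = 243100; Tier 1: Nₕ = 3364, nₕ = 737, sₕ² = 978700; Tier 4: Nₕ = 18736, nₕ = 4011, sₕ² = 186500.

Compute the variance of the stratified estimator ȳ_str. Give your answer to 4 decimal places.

35.9744

Var(ȳ_str) = Σₕ Wₕ²(1 − fₕ)sₕ²/nₕ with Wₕ = Nₕ/N, N = 31249.
Tier 2: Wₕ = 0.29277737; term = 0.29277737²·(1 − 0.17389879)·243100/1591 = 10.819895.
Tier 1: Wₕ = 0.10765144; term = 0.10765144²·(1 − 0.21908442)·978700/737 = 12.017826.
Tier 4: Wₕ = 0.59957119; term = 0.59957119²·(1 − 0.21407985)·186500/4011 = 13.136695.
Sum = 35.974416.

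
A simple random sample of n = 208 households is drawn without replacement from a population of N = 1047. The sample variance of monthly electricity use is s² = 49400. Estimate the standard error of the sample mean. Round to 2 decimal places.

13.80

Under SRS without replacement, Var(ȳ) = (1 − f)·s²/n with f = n/N = 208/1047 = 0.19866285.
Var(ȳ) = (1 − 0.19866285)·49400/208 = 0.80133715·237.5 = 190.31757.
SE(ȳ) = √(190.31757) = 13.80.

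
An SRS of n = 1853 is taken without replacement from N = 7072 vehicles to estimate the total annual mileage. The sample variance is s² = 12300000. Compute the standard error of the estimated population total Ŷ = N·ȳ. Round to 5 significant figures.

494970

Var(Ŷ) = N²·Var(ȳ) = N²·(1 − n/N)·s²/n.
f = 1853/7072 = 0.26201923; Var(ȳ) = 0.73798077·12300000/1853 = 4898.6311.
Var(Ŷ) = 7072² · 4898.6311 = 2.4499614 × 10^11.
SE(Ŷ) = √(2.4499614 × 10^11) = 494970.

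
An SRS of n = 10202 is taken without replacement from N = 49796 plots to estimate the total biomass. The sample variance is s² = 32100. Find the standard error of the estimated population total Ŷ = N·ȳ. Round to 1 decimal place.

Var(Ŷ) = N²·Var(ȳ) = N²·(1 − n/N)·s²/n.
f = 10202/49796 = 0.20487589; Var(ȳ) = 0.79512411·32100/10202 = 2.5018118.
Var(Ŷ) = 49796² · 2.5018118 = 6.2035967 × 10^9.
SE(Ŷ) = √(6.2035967 × 10^9) = 78762.9.

78762.9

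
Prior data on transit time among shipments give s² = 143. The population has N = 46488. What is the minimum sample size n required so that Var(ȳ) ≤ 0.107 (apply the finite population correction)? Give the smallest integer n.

1300

Without fpc, n₀ = s²/D = 143/0.107 = 1336.4486.
With fpc, (1 − n/N)·s²/n ≤ D requires n ≥ n₀/(1 + n₀/N) = 1336.4486/(1 + 1336.4486/46488) = 1299.1017.
Rounding up, n = 1300.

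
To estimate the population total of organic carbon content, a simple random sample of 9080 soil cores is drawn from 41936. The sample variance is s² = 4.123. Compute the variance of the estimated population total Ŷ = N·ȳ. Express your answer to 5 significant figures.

625650

Var(Ŷ) = N²·Var(ȳ) = N²·(1 − n/N)·s²/n.
f = 9080/41936 = 0.21652041; Var(ȳ) = 0.78347959·4.123/9080 = 3.5575841 × 10^-4.
Var(Ŷ) = 41936² · (3.5575841 × 10^-4) = 625646.74.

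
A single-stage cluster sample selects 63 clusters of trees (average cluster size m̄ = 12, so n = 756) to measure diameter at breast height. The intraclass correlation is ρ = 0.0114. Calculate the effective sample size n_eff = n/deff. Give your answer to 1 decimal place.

671.8

deff = 1 + (12 − 1)·0.0114 = 1 + 0.1254 = 1.1254.
n_eff = 756 / 1.1254 = 671.8.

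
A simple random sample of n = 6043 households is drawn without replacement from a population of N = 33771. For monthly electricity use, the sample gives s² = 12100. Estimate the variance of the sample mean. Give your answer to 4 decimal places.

1.6440

Under SRS without replacement, Var(ȳ) = (1 − f)·s²/n with f = n/N = 6043/33771 = 0.17894051.
Var(ȳ) = (1 − 0.17894051)·12100/6043 = 0.82105949·2.0023167 = 1.6440212.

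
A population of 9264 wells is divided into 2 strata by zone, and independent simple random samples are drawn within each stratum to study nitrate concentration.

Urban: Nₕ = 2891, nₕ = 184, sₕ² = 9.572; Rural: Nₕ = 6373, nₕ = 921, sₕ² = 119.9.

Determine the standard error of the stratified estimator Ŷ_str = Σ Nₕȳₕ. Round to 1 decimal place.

2220.5

Var(Ŷ_str) = Σₕ Nₕ²(1 − fₕ)sₕ²/nₕ.
Urban: 2891²·(1 − 184/2891)·9.572/184 = 407118.85.
Rural: 6373²·(1 − 921/6373)·119.9/921 = 4.5233409 × 10^6.
Sum = 4.9304598 × 10^6.
SE = √(4.9304598 × 10^6) = 2220.5.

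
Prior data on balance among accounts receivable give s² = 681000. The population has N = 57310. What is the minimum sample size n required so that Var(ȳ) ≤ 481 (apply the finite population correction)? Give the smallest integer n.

Without fpc, n₀ = s²/D = 681000/481 = 1415.8004.
With fpc, (1 − n/N)·s²/n ≤ D requires n ≥ n₀/(1 + n₀/N) = 1415.8004/(1 + 1415.8004/57310) = 1381.6673.
Rounding up, n = 1382.

1382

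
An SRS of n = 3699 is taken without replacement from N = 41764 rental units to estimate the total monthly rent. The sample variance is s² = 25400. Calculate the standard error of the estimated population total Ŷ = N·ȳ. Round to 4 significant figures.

Var(Ŷ) = N²·Var(ȳ) = N²·(1 − n/N)·s²/n.
f = 3699/41764 = 0.08856910; Var(ȳ) = 0.91143090·25400/3699 = 6.2585414.
Var(Ŷ) = 41764² · 6.2585414 = 1.0916346 × 10^10.
SE(Ŷ) = √(1.0916346 × 10^10) = 104500.

104500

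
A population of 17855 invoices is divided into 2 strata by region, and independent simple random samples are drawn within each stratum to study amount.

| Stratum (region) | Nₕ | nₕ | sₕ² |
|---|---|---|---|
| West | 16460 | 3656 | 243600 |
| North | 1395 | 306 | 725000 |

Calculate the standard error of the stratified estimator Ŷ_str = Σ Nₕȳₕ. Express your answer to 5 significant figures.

132820

Var(Ŷ_str) = Σₕ Nₕ²(1 − fₕ)sₕ²/nₕ.
West: 16460²·(1 − 3656/16460)·243600/3656 = 1.404257 × 10^10.
North: 1395²·(1 − 306/1395)·725000/306 = 3.5993051 × 10^9.
Sum = 1.7641875 × 10^10.
SE = √(1.7641875 × 10^10) = 132820.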